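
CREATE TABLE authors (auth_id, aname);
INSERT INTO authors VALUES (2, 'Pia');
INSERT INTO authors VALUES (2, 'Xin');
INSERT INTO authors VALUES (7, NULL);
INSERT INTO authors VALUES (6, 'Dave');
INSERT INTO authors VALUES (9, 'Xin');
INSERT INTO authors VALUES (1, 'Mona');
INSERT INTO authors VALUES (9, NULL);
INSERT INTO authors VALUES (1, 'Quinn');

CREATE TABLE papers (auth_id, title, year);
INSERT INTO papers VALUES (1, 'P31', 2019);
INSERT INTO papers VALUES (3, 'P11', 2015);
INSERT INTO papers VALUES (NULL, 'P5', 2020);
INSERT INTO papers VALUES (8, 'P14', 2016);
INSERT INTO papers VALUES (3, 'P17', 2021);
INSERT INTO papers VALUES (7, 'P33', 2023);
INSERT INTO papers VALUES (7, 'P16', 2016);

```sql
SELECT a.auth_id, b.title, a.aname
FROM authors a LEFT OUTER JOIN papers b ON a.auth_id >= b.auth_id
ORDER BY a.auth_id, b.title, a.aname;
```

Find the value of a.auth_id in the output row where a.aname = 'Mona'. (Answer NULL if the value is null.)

1

LEFT JOIN keeps every row from `authors`; unmatched rows get NULL for `papers`'s columns.
Matching on a.auth_id >= b.auth_id. A NULL in a compared column never satisfies the condition.
- a (auth_id=2) pairs with 1 row(s) of b.
- a (auth_id=2) pairs with 1 row(s) of b.
- a (auth_id=7) pairs with 5 row(s) of b.
- a (auth_id=6) pairs with 3 row(s) of b.
- a (auth_id=9) pairs with 6 row(s) of b.
- a (auth_id=1) pairs with 1 row(s) of b.
- a (auth_id=9) pairs with 6 row(s) of b.
- a (auth_id=1) pairs with 1 row(s) of b.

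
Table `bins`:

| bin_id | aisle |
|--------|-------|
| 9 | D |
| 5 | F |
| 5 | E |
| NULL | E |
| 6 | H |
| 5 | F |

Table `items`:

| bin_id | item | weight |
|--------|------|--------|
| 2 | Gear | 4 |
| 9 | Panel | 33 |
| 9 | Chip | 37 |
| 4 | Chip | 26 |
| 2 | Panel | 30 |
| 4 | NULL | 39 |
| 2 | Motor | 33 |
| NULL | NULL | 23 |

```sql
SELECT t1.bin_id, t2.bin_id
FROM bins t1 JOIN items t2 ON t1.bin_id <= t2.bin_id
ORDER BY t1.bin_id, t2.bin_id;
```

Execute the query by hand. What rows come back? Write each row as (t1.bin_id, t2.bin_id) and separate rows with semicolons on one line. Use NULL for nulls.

INNER JOIN keeps only pairs where the ON condition holds.
Matching on t1.bin_id <= t2.bin_id. A NULL in a compared column never satisfies the condition.
- t1 (bin_id=9) pairs with 2 row(s) of t2.
- t1 (bin_id=5) pairs with 2 row(s) of t2.
- t1 (bin_id=5) pairs with 2 row(s) of t2.
- t1 (bin_id=NULL) has no partner → excluded.
- t1 (bin_id=6) pairs with 2 row(s) of t2.
- t1 (bin_id=5) pairs with 2 row(s) of t2.
After projecting and ordering:
t1.bin_id | t2.bin_id
5 | 9
5 | 9
5 | 9
5 | 9
5 | 9
5 | 9
6 | 9
6 | 9
9 | 9
9 | 9

(5, 9); (5, 9); (5, 9); (5, 9); (5, 9); (5, 9); (6, 9); (6, 9); (9, 9); (9, 9)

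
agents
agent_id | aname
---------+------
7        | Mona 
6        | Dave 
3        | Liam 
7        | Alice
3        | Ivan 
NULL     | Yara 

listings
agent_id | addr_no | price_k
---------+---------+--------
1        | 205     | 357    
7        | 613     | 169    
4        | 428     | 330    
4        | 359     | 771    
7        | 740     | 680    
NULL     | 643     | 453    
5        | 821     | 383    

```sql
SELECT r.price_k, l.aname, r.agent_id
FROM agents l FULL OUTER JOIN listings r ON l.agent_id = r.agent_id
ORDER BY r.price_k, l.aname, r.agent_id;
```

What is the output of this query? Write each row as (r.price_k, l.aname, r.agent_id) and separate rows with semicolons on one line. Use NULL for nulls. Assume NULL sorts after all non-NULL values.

FULL OUTER JOIN keeps every row from both sides; unmatched rows get NULL for the other side's columns.
Matching on l.agent_id = r.agent_id. A NULL in a compared column never satisfies the condition.
Matched pairs: 4; unmatched l rows kept: 4; unmatched r rows kept: 5.

(169, Alice, 7); (169, Mona, 7); (330, NULL, 4); (357, NULL, 1); (383, NULL, 5); (453, NULL, NULL); (680, Alice, 7); (680, Mona, 7); (771, NULL, 4); (NULL, Dave, NULL); (NULL, Ivan, NULL); (NULL, Liam, NULL); (NULL, Yara, NULL)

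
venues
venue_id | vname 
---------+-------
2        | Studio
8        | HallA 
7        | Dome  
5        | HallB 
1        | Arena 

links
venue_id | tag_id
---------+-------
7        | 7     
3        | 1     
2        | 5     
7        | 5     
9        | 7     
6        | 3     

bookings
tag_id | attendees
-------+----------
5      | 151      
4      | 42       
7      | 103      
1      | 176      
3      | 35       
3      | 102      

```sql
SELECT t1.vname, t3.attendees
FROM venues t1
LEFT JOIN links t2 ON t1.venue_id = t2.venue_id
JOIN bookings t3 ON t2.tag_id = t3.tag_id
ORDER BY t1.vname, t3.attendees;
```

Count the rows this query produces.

Step 1 — t1 LEFT JOIN t2 on venue_id → 6 row(s).
Then INNER JOIN `bookings t3` on tag_id: keep only rows whose t2.tag_id appears in t3.
Result: 3 row(s).

3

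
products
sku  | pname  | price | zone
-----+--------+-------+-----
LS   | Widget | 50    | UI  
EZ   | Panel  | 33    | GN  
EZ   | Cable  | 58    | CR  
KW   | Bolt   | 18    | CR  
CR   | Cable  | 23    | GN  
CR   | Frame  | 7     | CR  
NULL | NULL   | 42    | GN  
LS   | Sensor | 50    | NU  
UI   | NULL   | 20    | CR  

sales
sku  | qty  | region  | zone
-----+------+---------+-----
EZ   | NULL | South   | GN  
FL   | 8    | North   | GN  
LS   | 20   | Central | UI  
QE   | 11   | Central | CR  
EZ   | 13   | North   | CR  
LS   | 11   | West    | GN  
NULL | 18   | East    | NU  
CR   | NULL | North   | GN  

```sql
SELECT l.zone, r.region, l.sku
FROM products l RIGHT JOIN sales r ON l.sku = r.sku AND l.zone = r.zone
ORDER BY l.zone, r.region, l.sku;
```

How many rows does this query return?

RIGHT JOIN keeps every row from `sales`; unmatched rows get NULL for `products`'s columns.
Matching on l.sku = r.sku AND l.zone = r.zone. A NULL in a compared column never satisfies the condition.
- l[0] sku=LS, zone=UI → 1 match(es) in r → 1 row(s).
- l[1] sku=EZ, zone=GN → 1 match(es) in r → 1 row(s).
- l[2] sku=EZ, zone=CR → 1 match(es) in r → 1 row(s).
- l[3] sku=KW, zone=CR → no match.
- l[4] sku=CR, zone=GN → 1 match(es) in r → 1 row(s).
- l[5] sku=CR, zone=CR → no match.
- l[6] sku=NULL, zone=GN → no match.
- l[7] sku=LS, zone=NU → no match.
- l[8] sku=UI, zone=CR → no match.
- 4 r row(s) had no l match → kept, l columns NULL.
Total: 4 matched + 4 padded = 8 rows.

8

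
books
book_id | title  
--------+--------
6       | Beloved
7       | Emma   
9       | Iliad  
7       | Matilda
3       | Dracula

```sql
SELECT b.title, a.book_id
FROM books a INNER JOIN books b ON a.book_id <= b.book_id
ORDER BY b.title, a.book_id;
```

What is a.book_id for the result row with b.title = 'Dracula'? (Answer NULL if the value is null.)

3

INNER JOIN keeps only pairs where the ON condition holds.
Matching on a.book_id <= b.book_id.
- a (book_id=6) pairs with 4 row(s) of b.
- a (book_id=7) pairs with 3 row(s) of b.
- a (book_id=9) pairs with 1 row(s) of b.
- a (book_id=7) pairs with 3 row(s) of b.
- a (book_id=3) pairs with 5 row(s) of b.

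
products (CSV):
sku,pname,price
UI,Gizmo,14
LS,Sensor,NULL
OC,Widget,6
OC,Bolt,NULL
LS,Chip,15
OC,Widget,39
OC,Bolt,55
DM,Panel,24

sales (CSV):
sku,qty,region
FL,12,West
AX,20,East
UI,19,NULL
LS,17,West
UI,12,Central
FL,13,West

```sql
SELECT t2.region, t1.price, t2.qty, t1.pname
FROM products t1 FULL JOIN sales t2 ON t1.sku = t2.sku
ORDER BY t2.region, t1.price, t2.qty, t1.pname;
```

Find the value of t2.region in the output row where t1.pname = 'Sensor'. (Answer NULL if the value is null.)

West

FULL OUTER JOIN keeps every row from both sides; unmatched rows get NULL for the other side's columns.
Matching on t1.sku = t2.sku.
Matched pairs: 4; unmatched t1 rows kept: 5; unmatched t2 rows kept: 3.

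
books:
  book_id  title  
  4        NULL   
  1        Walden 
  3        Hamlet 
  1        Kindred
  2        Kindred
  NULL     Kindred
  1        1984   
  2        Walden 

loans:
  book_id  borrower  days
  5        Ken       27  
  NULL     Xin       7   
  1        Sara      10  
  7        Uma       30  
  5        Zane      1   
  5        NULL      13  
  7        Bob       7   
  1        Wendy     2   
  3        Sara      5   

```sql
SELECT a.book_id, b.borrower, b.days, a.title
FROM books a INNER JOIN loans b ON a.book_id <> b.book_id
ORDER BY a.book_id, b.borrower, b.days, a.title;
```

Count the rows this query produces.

49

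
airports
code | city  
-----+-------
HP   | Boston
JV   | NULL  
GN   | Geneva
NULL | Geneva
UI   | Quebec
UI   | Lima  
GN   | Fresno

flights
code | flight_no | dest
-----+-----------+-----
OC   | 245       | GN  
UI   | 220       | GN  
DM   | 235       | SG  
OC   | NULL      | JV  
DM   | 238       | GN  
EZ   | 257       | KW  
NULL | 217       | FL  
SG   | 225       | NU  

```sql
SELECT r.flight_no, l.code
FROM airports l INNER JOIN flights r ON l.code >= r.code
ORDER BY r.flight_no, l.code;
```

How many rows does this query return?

26

INNER JOIN keeps only pairs where the ON condition holds.
Matching on l.code >= r.code. A NULL in a compared column never satisfies the condition.
Matched pairs: 26.
Total: 26 rows.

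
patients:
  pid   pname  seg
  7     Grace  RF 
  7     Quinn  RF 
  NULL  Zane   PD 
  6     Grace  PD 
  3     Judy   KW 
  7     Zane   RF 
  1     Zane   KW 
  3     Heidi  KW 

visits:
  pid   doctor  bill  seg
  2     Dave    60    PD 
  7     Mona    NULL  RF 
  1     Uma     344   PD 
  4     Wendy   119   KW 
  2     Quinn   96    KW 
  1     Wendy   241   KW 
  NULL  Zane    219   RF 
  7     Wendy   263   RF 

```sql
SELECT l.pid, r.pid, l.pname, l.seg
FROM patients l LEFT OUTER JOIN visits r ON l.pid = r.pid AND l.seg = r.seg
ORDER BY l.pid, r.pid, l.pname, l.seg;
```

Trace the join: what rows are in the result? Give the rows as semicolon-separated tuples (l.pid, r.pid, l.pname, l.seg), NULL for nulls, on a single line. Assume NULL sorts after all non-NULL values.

LEFT JOIN keeps every row from `patients`; unmatched rows get NULL for `visits`'s columns.
Matching on l.pid = r.pid AND l.seg = r.seg. A NULL in a compared column never satisfies the condition.
- l (pid=7, seg=RF) pairs with 2 row(s) of r.
- l (pid=7, seg=RF) pairs with 2 row(s) of r.
- l (pid=NULL, seg=PD) has no partner → padded with NULL.
- l (pid=6, seg=PD) has no partner → padded with NULL.
- l (pid=3, seg=KW) has no partner → padded with NULL.
- l (pid=7, seg=RF) pairs with 2 row(s) of r.
- l (pid=1, seg=KW) pairs with 1 row(s) of r.
- l (pid=3, seg=KW) has no partner → padded with NULL.

(1, 1, Zane, KW); (3, NULL, Heidi, KW); (3, NULL, Judy, KW); (6, NULL, Grace, PD); (7, 7, Grace, RF); (7, 7, Grace, RF); (7, 7, Quinn, RF); (7, 7, Quinn, RF); (7, 7, Zane, RF); (7, 7, Zane, RF); (NULL, NULL, Zane, PD)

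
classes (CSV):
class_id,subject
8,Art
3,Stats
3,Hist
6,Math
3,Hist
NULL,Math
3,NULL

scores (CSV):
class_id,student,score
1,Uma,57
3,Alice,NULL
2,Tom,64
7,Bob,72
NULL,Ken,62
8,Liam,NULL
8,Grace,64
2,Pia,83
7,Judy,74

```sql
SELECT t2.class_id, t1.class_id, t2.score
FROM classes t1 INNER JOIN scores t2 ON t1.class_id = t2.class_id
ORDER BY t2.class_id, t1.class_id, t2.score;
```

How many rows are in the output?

6

INNER JOIN keeps only pairs where the ON condition holds.
Matching on t1.class_id = t2.class_id. A NULL in a compared column never satisfies the condition.
Matched pairs: 6.
Total: 6 rows.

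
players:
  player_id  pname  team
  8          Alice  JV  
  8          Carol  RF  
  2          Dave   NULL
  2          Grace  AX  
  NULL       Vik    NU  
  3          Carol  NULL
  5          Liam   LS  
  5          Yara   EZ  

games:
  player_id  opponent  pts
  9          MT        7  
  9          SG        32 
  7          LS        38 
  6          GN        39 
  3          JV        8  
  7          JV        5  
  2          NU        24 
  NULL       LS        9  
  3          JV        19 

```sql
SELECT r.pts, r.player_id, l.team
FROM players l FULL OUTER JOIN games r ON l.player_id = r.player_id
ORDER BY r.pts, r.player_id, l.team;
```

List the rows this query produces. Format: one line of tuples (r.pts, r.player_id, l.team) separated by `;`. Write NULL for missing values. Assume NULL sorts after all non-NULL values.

FULL OUTER JOIN keeps every row from both sides; unmatched rows get NULL for the other side's columns.
Matching on l.player_id = r.player_id. A NULL in a compared column never satisfies the condition.
- l (player_id=8) has no partner → padded with NULL.
- l (player_id=8) has no partner → padded with NULL.
- l (player_id=2) pairs with 1 row(s) of r.
- l (player_id=2) pairs with 1 row(s) of r.
- l (player_id=NULL) has no partner → padded with NULL.
- l (player_id=3) pairs with 2 row(s) of r.
- l (player_id=5) has no partner → padded with NULL.
- l (player_id=5) has no partner → padded with NULL.
- plus 6 unmatched r row(s), each kept with NULL l columns.

(5, 7, NULL); (7, 9, NULL); (8, 3, NULL); (9, NULL, NULL); (19, 3, NULL); (24, 2, AX); (24, 2, NULL); (32, 9, NULL); (38, 7, NULL); (39, 6, NULL); (NULL, NULL, EZ); (NULL, NULL, JV); (NULL, NULL, LS); (NULL, NULL, NU); (NULL, NULL, RF)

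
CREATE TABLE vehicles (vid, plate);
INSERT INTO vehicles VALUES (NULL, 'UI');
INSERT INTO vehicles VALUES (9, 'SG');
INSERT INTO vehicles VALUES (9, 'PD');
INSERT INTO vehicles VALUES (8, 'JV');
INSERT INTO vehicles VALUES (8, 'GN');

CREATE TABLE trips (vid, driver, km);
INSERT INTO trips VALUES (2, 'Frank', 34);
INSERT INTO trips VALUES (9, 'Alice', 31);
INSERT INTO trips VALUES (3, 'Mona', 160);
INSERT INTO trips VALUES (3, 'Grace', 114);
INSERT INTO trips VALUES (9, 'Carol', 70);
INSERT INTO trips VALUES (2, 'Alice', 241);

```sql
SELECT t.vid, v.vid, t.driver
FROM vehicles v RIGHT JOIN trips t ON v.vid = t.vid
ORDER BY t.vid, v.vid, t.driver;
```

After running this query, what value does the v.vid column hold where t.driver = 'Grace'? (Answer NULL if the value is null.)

NULL

RIGHT JOIN keeps every row from `trips`; unmatched rows get NULL for `vehicles`'s columns.
Matching on v.vid = t.vid. A NULL in a compared column never satisfies the condition.
Matched pairs: 4; unmatched t rows kept: 4.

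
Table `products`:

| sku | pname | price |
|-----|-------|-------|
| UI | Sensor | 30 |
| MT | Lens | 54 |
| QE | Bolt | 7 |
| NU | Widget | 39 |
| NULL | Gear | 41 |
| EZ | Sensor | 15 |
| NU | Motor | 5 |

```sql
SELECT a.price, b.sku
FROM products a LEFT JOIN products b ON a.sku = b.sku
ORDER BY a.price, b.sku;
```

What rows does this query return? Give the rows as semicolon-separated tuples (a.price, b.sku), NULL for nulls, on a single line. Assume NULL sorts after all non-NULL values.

(5, NU); (5, NU); (7, QE); (15, EZ); (30, UI); (39, NU); (39, NU); (41, NULL); (54, MT)

LEFT JOIN keeps every row from `products a`; unmatched rows get NULL for `products b`'s columns.
Matching on a.sku = b.sku. A NULL in a compared column never satisfies the condition.
Matched pairs: 8; unmatched a rows kept: 1.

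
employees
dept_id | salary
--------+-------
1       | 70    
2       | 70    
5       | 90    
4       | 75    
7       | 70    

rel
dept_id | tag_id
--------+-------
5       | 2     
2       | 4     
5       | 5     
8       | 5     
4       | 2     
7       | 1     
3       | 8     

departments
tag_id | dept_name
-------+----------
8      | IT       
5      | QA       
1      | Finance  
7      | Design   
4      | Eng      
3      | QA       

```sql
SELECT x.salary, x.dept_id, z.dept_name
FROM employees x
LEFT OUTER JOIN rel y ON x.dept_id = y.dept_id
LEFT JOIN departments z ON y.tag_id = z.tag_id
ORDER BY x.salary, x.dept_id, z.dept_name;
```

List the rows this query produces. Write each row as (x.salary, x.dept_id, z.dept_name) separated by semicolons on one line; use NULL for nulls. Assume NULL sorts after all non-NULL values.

(70, 1, NULL); (70, 2, Eng); (70, 7, Finance); (75, 4, NULL); (90, 5, QA); (90, 5, NULL)

Evaluate left to right. First `employees x LEFT JOIN rel y` on dept_id: 6 row(s).
Then LEFT JOIN `departments z` on tag_id: each of those 6 rows is kept; rows whose y.tag_id has no match in z get NULL for z's columns.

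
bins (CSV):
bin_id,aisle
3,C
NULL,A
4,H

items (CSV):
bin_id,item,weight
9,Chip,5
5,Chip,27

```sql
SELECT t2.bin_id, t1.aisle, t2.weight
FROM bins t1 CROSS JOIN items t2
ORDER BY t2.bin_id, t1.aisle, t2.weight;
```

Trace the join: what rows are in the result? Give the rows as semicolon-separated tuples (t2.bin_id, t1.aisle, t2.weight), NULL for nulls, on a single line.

CROSS JOIN pairs every row of `bins` with every row of `items`: 3 × 2 = 6 rows.
After projecting and ordering:
t2.bin_id | t1.aisle | t2.weight
5 | A | 27
5 | C | 27
5 | H | 27
9 | A | 5
9 | C | 5
9 | H | 5

(5, A, 27); (5, C, 27); (5, H, 27); (9, A, 5); (9, C, 5); (9, H, 5)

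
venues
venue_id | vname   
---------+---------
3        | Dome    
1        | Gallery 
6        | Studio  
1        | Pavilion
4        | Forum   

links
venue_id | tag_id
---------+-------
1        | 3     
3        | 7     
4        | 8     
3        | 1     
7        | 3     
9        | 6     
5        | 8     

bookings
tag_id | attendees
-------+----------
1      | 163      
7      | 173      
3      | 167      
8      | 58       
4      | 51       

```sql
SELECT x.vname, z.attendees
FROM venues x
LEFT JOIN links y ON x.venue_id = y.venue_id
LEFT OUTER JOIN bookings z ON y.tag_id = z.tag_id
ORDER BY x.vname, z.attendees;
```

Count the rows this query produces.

Evaluate left to right. First `venues x LEFT JOIN links y` on venue_id: 6 row(s).
Then LEFT JOIN `bookings z` on tag_id: each of those 6 rows is kept; rows whose y.tag_id has no match in z get NULL for z's columns.
Result: 6 row(s).

6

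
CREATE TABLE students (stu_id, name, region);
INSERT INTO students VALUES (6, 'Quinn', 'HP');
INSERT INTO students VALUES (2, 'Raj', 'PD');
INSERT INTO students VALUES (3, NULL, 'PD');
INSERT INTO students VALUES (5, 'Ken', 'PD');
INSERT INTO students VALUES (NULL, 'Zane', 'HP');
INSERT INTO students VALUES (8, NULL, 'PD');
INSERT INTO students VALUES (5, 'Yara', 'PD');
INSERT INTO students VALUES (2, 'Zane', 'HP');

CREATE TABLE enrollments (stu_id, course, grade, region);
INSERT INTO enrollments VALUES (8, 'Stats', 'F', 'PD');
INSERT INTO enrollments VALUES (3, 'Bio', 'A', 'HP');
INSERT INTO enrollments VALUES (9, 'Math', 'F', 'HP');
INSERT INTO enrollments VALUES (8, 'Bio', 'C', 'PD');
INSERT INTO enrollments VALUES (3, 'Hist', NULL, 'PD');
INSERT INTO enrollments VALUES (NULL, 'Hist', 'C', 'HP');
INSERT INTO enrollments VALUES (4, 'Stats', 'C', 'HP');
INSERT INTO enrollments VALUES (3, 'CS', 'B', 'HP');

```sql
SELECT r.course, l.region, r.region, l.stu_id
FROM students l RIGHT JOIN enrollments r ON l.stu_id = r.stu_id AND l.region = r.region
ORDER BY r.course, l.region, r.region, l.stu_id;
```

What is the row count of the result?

RIGHT JOIN keeps every row from `enrollments`; unmatched rows get NULL for `students`'s columns.
Matching on l.stu_id = r.stu_id AND l.region = r.region. A NULL in a compared column never satisfies the condition.
Matched pairs: 3; unmatched r rows kept: 5.
Total: 3 matched + 5 padded = 8 rows.

8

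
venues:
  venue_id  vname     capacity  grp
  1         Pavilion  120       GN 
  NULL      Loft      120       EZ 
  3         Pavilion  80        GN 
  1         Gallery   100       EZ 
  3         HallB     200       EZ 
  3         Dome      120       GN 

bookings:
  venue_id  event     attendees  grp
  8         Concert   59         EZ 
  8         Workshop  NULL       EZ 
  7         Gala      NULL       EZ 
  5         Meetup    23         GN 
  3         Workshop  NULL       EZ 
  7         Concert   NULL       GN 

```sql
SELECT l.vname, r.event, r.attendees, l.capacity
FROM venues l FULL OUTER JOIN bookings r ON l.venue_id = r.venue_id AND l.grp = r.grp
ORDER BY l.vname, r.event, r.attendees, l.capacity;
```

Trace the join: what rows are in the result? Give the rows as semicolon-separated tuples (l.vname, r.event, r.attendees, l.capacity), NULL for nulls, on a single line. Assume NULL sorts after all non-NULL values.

(Dome, NULL, NULL, 120); (Gallery, NULL, NULL, 100); (HallB, Workshop, NULL, 200); (Loft, NULL, NULL, 120); (Pavilion, NULL, NULL, 80); (Pavilion, NULL, NULL, 120); (NULL, Concert, 59, NULL); (NULL, Concert, NULL, NULL); (NULL, Gala, NULL, NULL); (NULL, Meetup, 23, NULL); (NULL, Workshop, NULL, NULL)

FULL OUTER JOIN keeps every row from both sides; unmatched rows get NULL for the other side's columns.
Matching on l.venue_id = r.venue_id AND l.grp = r.grp. A NULL in a compared column never satisfies the condition.
- l[0] venue_id=1, grp=GN → no match; kept with NULLs on the r side.
- l[1] venue_id=NULL, grp=EZ → no match; kept with NULLs on the r side.
- l[2] venue_id=3, grp=GN → no match; kept with NULLs on the r side.
- l[3] venue_id=1, grp=EZ → no match; kept with NULLs on the r side.
- l[4] venue_id=3, grp=EZ → 1 match(es) in r → 1 row(s).
- l[5] venue_id=3, grp=GN → no match; kept with NULLs on the r side.
- 5 r row(s) had no l match → kept, l columns NULL.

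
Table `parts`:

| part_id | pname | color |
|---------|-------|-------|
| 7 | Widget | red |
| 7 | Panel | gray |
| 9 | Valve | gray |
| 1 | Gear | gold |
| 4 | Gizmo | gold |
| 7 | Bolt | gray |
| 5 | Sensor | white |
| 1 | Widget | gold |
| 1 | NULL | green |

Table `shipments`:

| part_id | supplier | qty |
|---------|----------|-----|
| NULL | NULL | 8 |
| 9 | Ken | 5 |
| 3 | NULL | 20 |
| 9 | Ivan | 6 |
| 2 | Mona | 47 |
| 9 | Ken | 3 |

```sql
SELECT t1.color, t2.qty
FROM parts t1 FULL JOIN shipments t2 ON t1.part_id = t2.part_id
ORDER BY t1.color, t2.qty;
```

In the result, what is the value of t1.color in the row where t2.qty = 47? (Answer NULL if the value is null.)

FULL OUTER JOIN keeps every row from both sides; unmatched rows get NULL for the other side's columns.
Matching on t1.part_id = t2.part_id. A NULL in a compared column never satisfies the condition.
Matched pairs: 3; unmatched t1 rows kept: 8; unmatched t2 rows kept: 3.

NULL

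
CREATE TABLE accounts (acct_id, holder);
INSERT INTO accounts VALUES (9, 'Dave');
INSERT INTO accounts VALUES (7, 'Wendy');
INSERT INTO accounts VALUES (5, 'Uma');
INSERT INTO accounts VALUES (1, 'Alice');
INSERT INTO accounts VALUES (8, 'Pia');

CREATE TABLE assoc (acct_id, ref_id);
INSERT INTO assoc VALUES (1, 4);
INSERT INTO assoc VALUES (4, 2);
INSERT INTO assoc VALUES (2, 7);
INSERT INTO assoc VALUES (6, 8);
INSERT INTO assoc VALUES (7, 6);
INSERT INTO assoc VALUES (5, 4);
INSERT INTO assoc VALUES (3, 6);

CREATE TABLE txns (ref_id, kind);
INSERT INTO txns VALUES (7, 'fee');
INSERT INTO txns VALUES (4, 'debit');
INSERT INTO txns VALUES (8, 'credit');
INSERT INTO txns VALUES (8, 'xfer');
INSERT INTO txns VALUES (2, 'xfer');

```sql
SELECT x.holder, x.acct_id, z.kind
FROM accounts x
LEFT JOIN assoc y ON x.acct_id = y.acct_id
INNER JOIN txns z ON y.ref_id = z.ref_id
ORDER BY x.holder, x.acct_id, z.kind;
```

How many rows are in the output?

Step 1 — x LEFT JOIN y on acct_id → 5 row(s).
Then INNER JOIN `txns z` on ref_id: keep only rows whose y.ref_id appears in z.
Result: 2 row(s).

2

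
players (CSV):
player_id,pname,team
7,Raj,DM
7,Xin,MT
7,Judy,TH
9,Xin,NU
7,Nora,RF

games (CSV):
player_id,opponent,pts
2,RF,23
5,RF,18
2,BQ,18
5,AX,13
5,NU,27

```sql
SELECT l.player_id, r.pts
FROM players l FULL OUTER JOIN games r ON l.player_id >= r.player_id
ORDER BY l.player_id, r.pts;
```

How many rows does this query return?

FULL OUTER JOIN keeps every row from both sides; unmatched rows get NULL for the other side's columns.
Matching on l.player_id >= r.player_id.
- l (player_id=7) pairs with 5 row(s) of r.
- l (player_id=7) pairs with 5 row(s) of r.
- l (player_id=7) pairs with 5 row(s) of r.
- l (player_id=9) pairs with 5 row(s) of r.
- l (player_id=7) pairs with 5 row(s) of r.
Total: 25 rows.

25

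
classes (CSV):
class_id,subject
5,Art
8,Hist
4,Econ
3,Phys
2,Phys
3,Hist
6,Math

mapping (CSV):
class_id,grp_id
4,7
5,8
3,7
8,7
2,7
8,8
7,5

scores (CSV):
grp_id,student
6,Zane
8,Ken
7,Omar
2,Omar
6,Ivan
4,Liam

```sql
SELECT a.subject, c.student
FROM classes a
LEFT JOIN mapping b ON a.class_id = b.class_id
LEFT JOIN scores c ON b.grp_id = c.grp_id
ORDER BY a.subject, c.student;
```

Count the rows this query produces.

8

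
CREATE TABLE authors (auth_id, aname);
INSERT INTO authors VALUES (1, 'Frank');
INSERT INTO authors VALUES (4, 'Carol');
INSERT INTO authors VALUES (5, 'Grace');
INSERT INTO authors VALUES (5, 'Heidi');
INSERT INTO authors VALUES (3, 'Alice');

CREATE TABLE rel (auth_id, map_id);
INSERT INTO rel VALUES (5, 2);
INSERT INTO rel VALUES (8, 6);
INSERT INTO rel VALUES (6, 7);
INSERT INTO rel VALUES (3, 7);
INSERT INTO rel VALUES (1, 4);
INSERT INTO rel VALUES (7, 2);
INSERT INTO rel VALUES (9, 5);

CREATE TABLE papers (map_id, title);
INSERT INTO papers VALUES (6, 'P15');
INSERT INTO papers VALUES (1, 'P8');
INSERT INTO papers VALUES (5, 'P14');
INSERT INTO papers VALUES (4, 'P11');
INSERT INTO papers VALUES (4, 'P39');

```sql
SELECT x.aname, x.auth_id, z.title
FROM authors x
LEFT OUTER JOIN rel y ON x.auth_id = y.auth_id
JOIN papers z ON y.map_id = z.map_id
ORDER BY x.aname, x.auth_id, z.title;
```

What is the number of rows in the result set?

Joins associate left-to-right: authors LEFT JOIN rel on auth_id gives 5 intermediate row(s).
Then INNER JOIN `papers z` on map_id: keep only rows whose y.map_id appears in z.
Result: 2 row(s).

2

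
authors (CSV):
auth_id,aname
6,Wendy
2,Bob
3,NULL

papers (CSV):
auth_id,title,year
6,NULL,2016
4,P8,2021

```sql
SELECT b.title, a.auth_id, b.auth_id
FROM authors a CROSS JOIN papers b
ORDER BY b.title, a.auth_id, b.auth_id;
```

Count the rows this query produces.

6

CROSS JOIN pairs every row of `authors` with every row of `papers`: 3 × 2 = 6 rows.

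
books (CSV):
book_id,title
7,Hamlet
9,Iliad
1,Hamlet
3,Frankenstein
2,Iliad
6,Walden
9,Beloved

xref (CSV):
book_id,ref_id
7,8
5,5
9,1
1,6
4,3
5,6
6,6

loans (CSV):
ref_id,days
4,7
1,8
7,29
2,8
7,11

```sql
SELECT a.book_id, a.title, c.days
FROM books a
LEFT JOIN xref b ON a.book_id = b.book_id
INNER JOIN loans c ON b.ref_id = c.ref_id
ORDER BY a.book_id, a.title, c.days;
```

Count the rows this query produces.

2

Joins associate left-to-right: books LEFT JOIN xref on book_id gives 7 intermediate row(s).
Then INNER JOIN `loans c` on ref_id: keep only rows whose b.ref_id appears in c.
Result: 2 row(s).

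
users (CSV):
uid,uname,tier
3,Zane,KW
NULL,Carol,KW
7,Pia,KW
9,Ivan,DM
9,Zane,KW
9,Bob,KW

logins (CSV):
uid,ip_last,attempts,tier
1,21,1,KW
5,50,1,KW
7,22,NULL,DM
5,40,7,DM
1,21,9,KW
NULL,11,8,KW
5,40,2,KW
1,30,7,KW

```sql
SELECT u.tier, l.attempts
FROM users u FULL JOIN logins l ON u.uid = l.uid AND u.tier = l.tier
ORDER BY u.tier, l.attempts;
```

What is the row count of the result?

FULL OUTER JOIN keeps every row from both sides; unmatched rows get NULL for the other side's columns.
Matching on u.uid = l.uid AND u.tier = l.tier. A NULL in a compared column never satisfies the condition.
- u (uid=3, tier=KW) has no partner → padded with NULL.
- u (uid=NULL, tier=KW) has no partner → padded with NULL.
- u (uid=7, tier=KW) has no partner → padded with NULL.
- u (uid=9, tier=DM) has no partner → padded with NULL.
- u (uid=9, tier=KW) has no partner → padded with NULL.
- u (uid=9, tier=KW) has no partner → padded with NULL.
- 8 row(s) from l found no u partner → padded with NULL.
Total: 0 matched + 14 padded = 14 rows.

14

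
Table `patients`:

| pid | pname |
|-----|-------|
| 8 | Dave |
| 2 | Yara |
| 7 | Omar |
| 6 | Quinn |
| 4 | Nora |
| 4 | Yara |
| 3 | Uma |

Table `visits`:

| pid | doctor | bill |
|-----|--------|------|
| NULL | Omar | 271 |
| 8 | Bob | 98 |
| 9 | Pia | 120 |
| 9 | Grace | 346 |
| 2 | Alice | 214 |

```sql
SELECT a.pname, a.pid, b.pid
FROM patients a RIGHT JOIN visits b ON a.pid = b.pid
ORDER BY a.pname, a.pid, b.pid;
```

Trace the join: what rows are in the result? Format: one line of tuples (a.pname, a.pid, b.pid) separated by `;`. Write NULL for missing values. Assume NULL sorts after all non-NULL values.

RIGHT JOIN keeps every row from `visits`; unmatched rows get NULL for `patients`'s columns.
Matching on a.pid = b.pid. A NULL in a compared column never satisfies the condition.
Matched pairs: 2; unmatched b rows kept: 3.

(Dave, 8, 8); (Yara, 2, 2); (NULL, NULL, 9); (NULL, NULL, 9); (NULL, NULL, NULL)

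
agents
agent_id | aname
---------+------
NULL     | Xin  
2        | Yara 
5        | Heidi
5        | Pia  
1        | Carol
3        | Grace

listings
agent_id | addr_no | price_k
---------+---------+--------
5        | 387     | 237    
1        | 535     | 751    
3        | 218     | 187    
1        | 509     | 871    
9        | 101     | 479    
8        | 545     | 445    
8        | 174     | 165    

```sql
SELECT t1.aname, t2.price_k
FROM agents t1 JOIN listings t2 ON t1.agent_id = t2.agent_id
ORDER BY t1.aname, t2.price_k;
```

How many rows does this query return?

INNER JOIN keeps only pairs where the ON condition holds.
Matching on t1.agent_id = t2.agent_id. A NULL in a compared column never satisfies the condition.
Matched pairs: 5.
Total: 5 rows.

5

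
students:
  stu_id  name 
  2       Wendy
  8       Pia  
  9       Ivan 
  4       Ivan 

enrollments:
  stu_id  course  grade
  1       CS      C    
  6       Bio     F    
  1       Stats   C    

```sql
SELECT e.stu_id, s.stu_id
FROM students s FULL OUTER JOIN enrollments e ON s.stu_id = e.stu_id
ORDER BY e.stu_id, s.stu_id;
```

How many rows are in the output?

FULL OUTER JOIN keeps every row from both sides; unmatched rows get NULL for the other side's columns.
Matching on s.stu_id = e.stu_id.
Matched pairs: 0; unmatched s rows kept: 4; unmatched e rows kept: 3.
Total: 0 matched + 7 padded = 7 rows.

7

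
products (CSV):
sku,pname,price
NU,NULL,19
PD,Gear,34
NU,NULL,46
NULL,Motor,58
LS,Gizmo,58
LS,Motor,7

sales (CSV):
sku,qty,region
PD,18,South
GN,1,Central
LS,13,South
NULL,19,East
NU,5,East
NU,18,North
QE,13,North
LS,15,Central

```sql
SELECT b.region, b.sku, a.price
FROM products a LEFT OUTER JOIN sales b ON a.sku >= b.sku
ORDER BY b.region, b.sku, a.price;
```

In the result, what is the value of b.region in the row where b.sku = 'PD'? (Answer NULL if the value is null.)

South

LEFT JOIN keeps every row from `products`; unmatched rows get NULL for `sales`'s columns.
Matching on a.sku >= b.sku. A NULL in a compared column never satisfies the condition.
- sku=NU: 5 matching b row(s), so 5 row(s) emitted.
- sku=PD: 6 matching b row(s), so 6 row(s) emitted.
- sku=NU: 5 matching b row(s), so 5 row(s) emitted.
- sku=NULL: no b row matches, row kept with b columns NULL.
- sku=LS: 3 matching b row(s), so 3 row(s) emitted.
- sku=LS: 3 matching b row(s), so 3 row(s) emitted.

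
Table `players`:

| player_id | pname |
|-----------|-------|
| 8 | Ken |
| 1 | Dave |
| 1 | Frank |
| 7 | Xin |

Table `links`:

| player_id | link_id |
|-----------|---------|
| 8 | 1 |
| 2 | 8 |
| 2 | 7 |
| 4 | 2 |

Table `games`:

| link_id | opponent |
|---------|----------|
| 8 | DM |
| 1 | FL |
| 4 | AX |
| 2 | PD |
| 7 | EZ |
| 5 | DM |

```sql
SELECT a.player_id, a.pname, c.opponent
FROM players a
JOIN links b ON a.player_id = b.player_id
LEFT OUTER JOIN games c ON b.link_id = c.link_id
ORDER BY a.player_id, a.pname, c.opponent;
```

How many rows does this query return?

Evaluate left to right. First `players a INNER JOIN links b` on player_id: 1 row(s).
Then LEFT JOIN `games c` on link_id: each of those 1 rows is kept; rows whose b.link_id has no match in c get NULL for c's columns.
Result: 1 row(s).

1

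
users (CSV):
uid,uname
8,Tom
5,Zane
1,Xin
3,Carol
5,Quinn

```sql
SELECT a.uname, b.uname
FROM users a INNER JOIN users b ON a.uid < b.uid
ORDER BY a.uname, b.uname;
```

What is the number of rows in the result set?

9

INNER JOIN keeps only pairs where the ON condition holds.
Matching on a.uid < b.uid.
- uid=8: no matching b row, dropped.
- uid=5: 1 matching b row(s), so 1 row(s) emitted.
- uid=1: 4 matching b row(s), so 4 row(s) emitted.
- uid=3: 3 matching b row(s), so 3 row(s) emitted.
- uid=5: 1 matching b row(s), so 1 row(s) emitted.
Total: 9 rows.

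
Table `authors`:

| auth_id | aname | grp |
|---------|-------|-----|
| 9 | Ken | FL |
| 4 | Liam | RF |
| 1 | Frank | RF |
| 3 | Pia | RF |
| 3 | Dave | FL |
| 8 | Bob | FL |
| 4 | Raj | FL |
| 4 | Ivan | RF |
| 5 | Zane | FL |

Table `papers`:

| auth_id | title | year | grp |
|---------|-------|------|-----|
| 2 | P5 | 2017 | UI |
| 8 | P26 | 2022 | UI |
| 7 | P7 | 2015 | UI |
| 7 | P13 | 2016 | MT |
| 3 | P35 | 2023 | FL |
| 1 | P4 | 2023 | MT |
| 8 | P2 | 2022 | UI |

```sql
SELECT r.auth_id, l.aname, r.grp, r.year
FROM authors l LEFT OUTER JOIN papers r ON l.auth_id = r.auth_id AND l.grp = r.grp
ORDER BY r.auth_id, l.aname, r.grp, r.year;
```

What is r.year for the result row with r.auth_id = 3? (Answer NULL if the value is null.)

2023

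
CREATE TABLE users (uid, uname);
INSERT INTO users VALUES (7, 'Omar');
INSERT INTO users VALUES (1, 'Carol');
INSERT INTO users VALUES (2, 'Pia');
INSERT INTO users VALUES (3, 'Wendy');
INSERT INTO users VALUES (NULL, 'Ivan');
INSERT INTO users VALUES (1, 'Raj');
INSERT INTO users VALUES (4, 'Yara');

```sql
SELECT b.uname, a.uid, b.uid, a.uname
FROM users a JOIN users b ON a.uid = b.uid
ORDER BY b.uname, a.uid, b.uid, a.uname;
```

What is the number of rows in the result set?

INNER JOIN keeps only pairs where the ON condition holds.
Matching on a.uid = b.uid. A NULL in a compared column never satisfies the condition.
Matched pairs: 8.
Total: 8 rows.

8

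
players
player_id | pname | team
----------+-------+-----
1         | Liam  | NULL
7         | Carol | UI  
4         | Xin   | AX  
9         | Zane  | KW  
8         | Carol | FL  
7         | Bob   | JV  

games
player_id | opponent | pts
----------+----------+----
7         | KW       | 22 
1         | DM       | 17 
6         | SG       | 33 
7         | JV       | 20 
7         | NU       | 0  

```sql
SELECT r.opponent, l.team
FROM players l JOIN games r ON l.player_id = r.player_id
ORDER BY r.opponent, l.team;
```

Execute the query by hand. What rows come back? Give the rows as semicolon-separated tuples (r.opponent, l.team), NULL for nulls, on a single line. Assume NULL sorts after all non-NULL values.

(DM, NULL); (JV, JV); (JV, UI); (KW, JV); (KW, UI); (NU, JV); (NU, UI)

INNER JOIN keeps only pairs where the ON condition holds.
Matching on l.player_id = r.player_id.
- player_id=1: 1 matching r row(s), so 1 row(s) emitted.
- player_id=7: 3 matching r row(s), so 3 row(s) emitted.
- player_id=4: no matching r row, dropped.
- player_id=9: no matching r row, dropped.
- player_id=8: no matching r row, dropped.
- player_id=7: 3 matching r row(s), so 3 row(s) emitted.
After projecting and ordering:
r.opponent | l.team
DM | NULL
JV | JV
JV | UI
KW | JV
KW | UI
NU | JV
NU | UI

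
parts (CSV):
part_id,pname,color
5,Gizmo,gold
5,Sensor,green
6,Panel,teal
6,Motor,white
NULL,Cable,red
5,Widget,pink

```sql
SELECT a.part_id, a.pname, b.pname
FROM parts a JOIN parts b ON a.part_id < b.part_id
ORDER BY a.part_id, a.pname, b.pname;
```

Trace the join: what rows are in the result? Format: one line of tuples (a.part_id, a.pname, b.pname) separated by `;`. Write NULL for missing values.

INNER JOIN keeps only pairs where the ON condition holds.
Matching on a.part_id < b.part_id. A NULL in a compared column never satisfies the condition.
Matched pairs: 6.

(5, Gizmo, Motor); (5, Gizmo, Panel); (5, Sensor, Motor); (5, Sensor, Panel); (5, Widget, Motor); (5, Widget, Panel)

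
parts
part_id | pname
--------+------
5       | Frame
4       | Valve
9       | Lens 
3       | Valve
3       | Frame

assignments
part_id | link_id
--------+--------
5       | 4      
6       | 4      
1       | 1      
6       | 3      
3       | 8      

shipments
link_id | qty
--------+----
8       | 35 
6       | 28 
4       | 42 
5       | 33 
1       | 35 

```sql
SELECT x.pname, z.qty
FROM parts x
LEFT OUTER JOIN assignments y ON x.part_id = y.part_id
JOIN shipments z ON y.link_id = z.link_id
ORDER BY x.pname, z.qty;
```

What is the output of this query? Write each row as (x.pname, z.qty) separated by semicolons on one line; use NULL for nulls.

Step 1 — x LEFT JOIN y on part_id → 5 row(s).
Then INNER JOIN `shipments z` on link_id: keep only rows whose y.link_id appears in z.

(Frame, 35); (Frame, 42); (Valve, 35)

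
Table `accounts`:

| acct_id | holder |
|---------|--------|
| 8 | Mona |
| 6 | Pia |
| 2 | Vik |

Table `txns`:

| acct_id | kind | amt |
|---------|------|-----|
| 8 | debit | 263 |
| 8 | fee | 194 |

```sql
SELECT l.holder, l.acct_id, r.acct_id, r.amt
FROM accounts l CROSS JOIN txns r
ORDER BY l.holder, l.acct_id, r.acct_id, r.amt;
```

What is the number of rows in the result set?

CROSS JOIN pairs every row of `accounts` with every row of `txns`: 3 × 2 = 6 rows.

6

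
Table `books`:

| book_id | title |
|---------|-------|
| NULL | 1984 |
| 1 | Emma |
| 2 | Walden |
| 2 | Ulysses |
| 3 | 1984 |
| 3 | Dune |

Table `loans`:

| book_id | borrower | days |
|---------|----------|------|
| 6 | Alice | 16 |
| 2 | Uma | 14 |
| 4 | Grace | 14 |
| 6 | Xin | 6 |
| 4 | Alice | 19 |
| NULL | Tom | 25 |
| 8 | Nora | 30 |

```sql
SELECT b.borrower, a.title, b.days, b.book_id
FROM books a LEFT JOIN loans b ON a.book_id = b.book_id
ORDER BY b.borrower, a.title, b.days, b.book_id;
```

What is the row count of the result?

6

LEFT JOIN keeps every row from `books`; unmatched rows get NULL for `loans`'s columns.
Matching on a.book_id = b.book_id. A NULL in a compared column never satisfies the condition.
Matched pairs: 2; unmatched a rows kept: 4.
Total: 2 matched + 4 padded = 6 rows.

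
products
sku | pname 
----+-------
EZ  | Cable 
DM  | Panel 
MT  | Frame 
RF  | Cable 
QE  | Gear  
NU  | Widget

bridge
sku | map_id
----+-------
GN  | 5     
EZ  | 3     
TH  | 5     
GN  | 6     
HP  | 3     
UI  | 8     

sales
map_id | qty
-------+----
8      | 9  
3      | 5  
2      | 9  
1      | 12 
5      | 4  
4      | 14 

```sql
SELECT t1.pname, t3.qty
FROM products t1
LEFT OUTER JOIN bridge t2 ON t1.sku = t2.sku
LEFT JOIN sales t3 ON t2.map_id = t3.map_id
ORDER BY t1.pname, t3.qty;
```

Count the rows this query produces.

Step 1 — t1 LEFT JOIN t2 on sku → 6 row(s).
Then LEFT JOIN `sales t3` on map_id: each of those 6 rows is kept; rows whose t2.map_id has no match in t3 get NULL for t3's columns.
Result: 6 row(s).

6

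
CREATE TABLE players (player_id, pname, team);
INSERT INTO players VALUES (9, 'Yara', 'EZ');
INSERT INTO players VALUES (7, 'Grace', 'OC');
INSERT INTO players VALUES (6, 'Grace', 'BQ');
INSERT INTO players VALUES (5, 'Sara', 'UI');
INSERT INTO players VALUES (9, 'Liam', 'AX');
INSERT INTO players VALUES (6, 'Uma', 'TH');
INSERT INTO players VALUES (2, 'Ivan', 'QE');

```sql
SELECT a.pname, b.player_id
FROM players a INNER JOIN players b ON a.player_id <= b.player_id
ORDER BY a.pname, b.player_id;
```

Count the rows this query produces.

30

INNER JOIN keeps only pairs where the ON condition holds.
Matching on a.player_id <= b.player_id.
- a[0] player_id=9 → 2 match(es) in b → 2 row(s).
- a[1] player_id=7 → 3 match(es) in b → 3 row(s).
- a[2] player_id=6 → 5 match(es) in b → 5 row(s).
- a[3] player_id=5 → 6 match(es) in b → 6 row(s).
- a[4] player_id=9 → 2 match(es) in b → 2 row(s).
- a[5] player_id=6 → 5 match(es) in b → 5 row(s).
- a[6] player_id=2 → 7 match(es) in b → 7 row(s).
Total: 30 rows.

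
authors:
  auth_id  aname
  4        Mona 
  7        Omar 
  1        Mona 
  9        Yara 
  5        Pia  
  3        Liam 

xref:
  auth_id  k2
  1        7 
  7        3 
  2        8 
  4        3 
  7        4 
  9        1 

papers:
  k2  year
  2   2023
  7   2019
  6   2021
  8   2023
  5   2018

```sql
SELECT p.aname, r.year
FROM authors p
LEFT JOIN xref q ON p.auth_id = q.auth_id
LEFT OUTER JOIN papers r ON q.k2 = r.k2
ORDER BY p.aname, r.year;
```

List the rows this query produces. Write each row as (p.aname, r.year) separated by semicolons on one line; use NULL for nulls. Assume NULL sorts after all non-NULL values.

(Liam, NULL); (Mona, 2019); (Mona, NULL); (Omar, NULL); (Omar, NULL); (Pia, NULL); (Yara, NULL)

Joins associate left-to-right: authors LEFT JOIN xref on auth_id gives 7 intermediate row(s).
Then LEFT JOIN `papers r` on k2: each of those 7 rows is kept; rows whose q.k2 has no match in r get NULL for r's columns.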